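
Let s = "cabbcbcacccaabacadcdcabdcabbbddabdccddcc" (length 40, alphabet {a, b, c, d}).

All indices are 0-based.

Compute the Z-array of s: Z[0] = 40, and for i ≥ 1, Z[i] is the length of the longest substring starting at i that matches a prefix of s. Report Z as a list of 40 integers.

Z[0]=40
i=1: i≥r, start 0; Z[1]=0
i=2: i≥r, start 0; Z[2]=0
i=3: i≥r, start 0; Z[3]=0
i=4: i≥r, start 0; Z[4]=1 extend→box=[4,5)
i=5: i≥r, start 0; Z[5]=0
i=6: i≥r, start 0; Z[6]=2 extend→box=[6,8)
i=7: min(r-i=1, Z[1]=0)=0; Z[7]=0
i=8: i≥r, start 0; Z[8]=1 extend→box=[8,9)
i=9: i≥r, start 0; Z[9]=1 extend→box=[9,10)
i=10: i≥r, start 0; Z[10]=2 extend→box=[10,12)
i=11: min(r-i=1, Z[1]=0)=0; Z[11]=0
i=12: i≥r, start 0; Z[12]=0
i=13: i≥r, start 0; Z[13]=0
i=14: i≥r, start 0; Z[14]=0
i=15: i≥r, start 0; Z[15]=2 extend→box=[15,17)
i=16: min(r-i=1, Z[1]=0)=0; Z[16]=0
i=17: i≥r, start 0; Z[17]=0
i=18: i≥r, start 0; Z[18]=1 extend→box=[18,19)
i=19: i≥r, start 0; Z[19]=0
i=20: i≥r, start 0; Z[20]=3 extend→box=[20,23)
i=21: min(r-i=2, Z[1]=0)=0; Z[21]=0
i=22: min(r-i=1, Z[2]=0)=0; Z[22]=0
i=23: i≥r, start 0; Z[23]=0
i=24: i≥r, start 0; Z[24]=4 extend→box=[24,28)
i=25: min(r-i=3, Z[1]=0)=0; Z[25]=0
i=26: min(r-i=2, Z[2]=0)=0; Z[26]=0
i=27: min(r-i=1, Z[3]=0)=0; Z[27]=0
i=28: i≥r, start 0; Z[28]=0
i=29: i≥r, start 0; Z[29]=0
i=30: i≥r, start 0; Z[30]=0
i=31: i≥r, start 0; Z[31]=0
i=32: i≥r, start 0; Z[32]=0
i=33: i≥r, start 0; Z[33]=0
i=34: i≥r, start 0; Z[34]=1 extend→box=[34,35)
i=35: i≥r, start 0; Z[35]=1 extend→box=[35,36)
i=36: i≥r, start 0; Z[36]=0
i=37: i≥r, start 0; Z[37]=0
i=38: i≥r, start 0; Z[38]=1 extend→box=[38,39)
i=39: i≥r, start 0; Z[39]=1 extend→box=[39,40)

[40, 0, 0, 0, 1, 0, 2, 0, 1, 1, 2, 0, 0, 0, 0, 2, 0, 0, 1, 0, 3, 0, 0, 0, 4, 0, 0, 0, 0, 0, 0, 0, 0, 0, 1, 1, 0, 0, 1, 1]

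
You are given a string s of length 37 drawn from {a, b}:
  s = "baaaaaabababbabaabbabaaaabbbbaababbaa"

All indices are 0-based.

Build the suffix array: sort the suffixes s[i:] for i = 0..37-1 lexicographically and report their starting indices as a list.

[36, 35, 1, 2, 3, 21, 4, 22, 5, 29, 15, 23, 19, 13, 6, 30, 8, 32, 16, 10, 24, 34, 0, 20, 28, 14, 18, 12, 7, 31, 9, 33, 27, 17, 11, 26, 25]

rank→(start, suffix):
  0 → (36, 'a')
  1 → (35, 'aa')
  2 → (1, 'aaaaaabababbabaabbabaaaabbbbaababbaa')
  3 → (2, 'aaaaabababbabaabbabaaaabbbbaababbaa')
  4 → (3, 'aaaabababbabaabbabaaaabbbbaababbaa')
  5 → (21, 'aaaabbbbaababbaa')
  6 → (4, 'aaabababbabaabbabaaaabbbbaababbaa')
  7 → (22, 'aaabbbbaababbaa')
  8 → (5, 'aabababbabaabbabaaaabbbbaababbaa')
  9 → (29, 'aababbaa')
  10 → (15, 'aabbabaaaabbbbaababbaa')
  11 → (23, 'aabbbbaababbaa')
  12 → (19, 'abaaaabbbbaababbaa')
  13 → (13, 'abaabbabaaaabbbbaababbaa')
  14 → (6, 'abababbabaabbabaaaabbbbaababbaa')
  15 → (30, 'ababbaa')
  16 → (8, 'ababbabaabbabaaaabbbbaababbaa')
  17 → (32, 'abbaa')
  18 → (16, 'abbabaaaabbbbaababbaa')
  19 → (10, 'abbabaabbabaaaabbbbaababbaa')
  20 → (24, 'abbbbaababbaa')
  21 → (34, 'baa')
  22 → (0, 'baaaaaabababbabaabbabaaaabbbbaababbaa')
  23 → (20, 'baaaabbbbaababbaa')
  24 → (28, 'baababbaa')
  25 → (14, 'baabbabaaaabbbbaababbaa')
  26 → (18, 'babaaaabbbbaababbaa')
  27 → (12, 'babaabbabaaaabbbbaababbaa')
  28 → (7, 'bababbabaabbabaaaabbbbaababbaa')
  29 → (31, 'babbaa')
  30 → (9, 'babbabaabbabaaaabbbbaababbaa')
  31 → (33, 'bbaa')
  32 → (27, 'bbaababbaa')
  33 → (17, 'bbabaaaabbbbaababbaa')
  34 → (11, 'bbabaabbabaaaabbbbaababbaa')
  35 → (26, 'bbbaababbaa')
  36 → (25, 'bbbbaababbaa')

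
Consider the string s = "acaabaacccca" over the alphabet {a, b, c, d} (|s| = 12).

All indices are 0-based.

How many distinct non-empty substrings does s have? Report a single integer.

sorted suffixes:
  #0 SA[0]=11  'a'
  #1 SA[1]=2  'aabaacccca'
  #2 SA[2]=5  'aacccca'
  #3 SA[3]=3  'abaacccca'
  #4 SA[4]=0  'acaabaacccca'
  #5 SA[5]=6  'acccca'
  #6 SA[6]=4  'baacccca'
  #7 SA[7]=10  'ca'
  #8 SA[8]=1  'caabaacccca'
  #9 SA[9]=9  'cca'
  #10 SA[10]=8  'ccca'
  #11 SA[11]=7  'cccca'

SA = [11, 2, 5, 3, 0, 6, 4, 10, 1, 9, 8, 7]
rank  pair      lcp
   1  s[11:],s[2:]  1  'a'
   2  s[2:],s[5:]  2  'aa'
   3  s[5:],s[3:]  1  'a'
   4  s[3:],s[0:]  1  'a'
   5  s[0:],s[6:]  2  'ac'
   6  s[6:],s[4:]  0  ''
   7  s[4:],s[10:]  0  ''
   8  s[10:],s[1:]  2  'ca'
   9  s[1:],s[9:]  1  'c'
  10  s[9:],s[8:]  2  'cc'
  11  s[8:],s[7:]  3  'ccc'

n(n+1)/2 = 12·13/2 = 78
Σ LCP = 0 + 1 + 2 + 1 + 1 + 2 + 0 + 0 + 2 + 1 + 2 + 3 = 15
distinct = 78 − 15 = 63

63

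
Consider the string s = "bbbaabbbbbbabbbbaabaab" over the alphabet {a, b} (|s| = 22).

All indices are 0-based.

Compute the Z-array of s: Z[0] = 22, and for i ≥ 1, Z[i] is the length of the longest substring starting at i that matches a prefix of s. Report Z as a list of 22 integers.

[22, 2, 1, 0, 0, 3, 3, 3, 4, 2, 1, 0, 3, 6, 2, 1, 0, 0, 1, 0, 0, 1]

Z[0]=22
i=1: i≥r, start 0; Z[1]=2 scan→box=[1,3)
i=2: min(r-i=1, Z[1]=2)=1; Z[2]=1
i=3: i≥r, start 0; Z[3]=0
i=4: i≥r, start 0; Z[4]=0
i=5: i≥r, start 0; Z[5]=3 scan→box=[5,8)
i=6: min(r-i=2, Z[1]=2)=2; Z[6]=3 scan→box=[6,9)
i=7: min(r-i=2, Z[1]=2)=2; Z[7]=3 scan→box=[7,10)
i=8: min(r-i=2, Z[1]=2)=2; Z[8]=4 scan→box=[8,12)
i=9: min(r-i=3, Z[1]=2)=2; Z[9]=2
i=10: min(r-i=2, Z[2]=1)=1; Z[10]=1
i=11: min(r-i=1, Z[3]=0)=0; Z[11]=0
i=12: i≥r, start 0; Z[12]=3 scan→box=[12,15)
i=13: min(r-i=2, Z[1]=2)=2; Z[13]=6 scan→box=[13,19)
i=14: min(r-i=5, Z[1]=2)=2; Z[14]=2
i=15: min(r-i=4, Z[2]=1)=1; Z[15]=1
i=16: min(r-i=3, Z[3]=0)=0; Z[16]=0
i=17: min(r-i=2, Z[4]=0)=0; Z[17]=0
i=18: min(r-i=1, Z[5]=3)=1; Z[18]=1
i=19: i≥r, start 0; Z[19]=0
i=20: i≥r, start 0; Z[20]=0
i=21: i≥r, start 0; Z[21]=1 scan→box=[21,22)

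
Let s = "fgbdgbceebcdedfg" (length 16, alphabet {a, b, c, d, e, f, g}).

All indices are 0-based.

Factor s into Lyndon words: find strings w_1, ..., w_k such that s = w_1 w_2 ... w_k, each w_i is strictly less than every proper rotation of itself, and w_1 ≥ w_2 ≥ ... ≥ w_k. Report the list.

["fg", "bdg", "bcee", "bcdedfg"]

emit factor 1: 'fg' (i=0, period=2)
emit factor 2: 'bdg' (i=2, period=3)
emit factor 3: 'bcee' (i=5, period=4)
emit factor 4: 'bcdedfg' (i=9, period=7)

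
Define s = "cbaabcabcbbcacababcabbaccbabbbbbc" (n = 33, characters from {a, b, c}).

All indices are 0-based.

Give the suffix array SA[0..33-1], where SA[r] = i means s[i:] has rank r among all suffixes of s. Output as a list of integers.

[2, 14, 19, 26, 16, 3, 6, 12, 22, 1, 25, 15, 21, 20, 27, 28, 29, 30, 9, 31, 17, 4, 10, 7, 32, 13, 18, 5, 11, 0, 24, 8, 23]

rank | idx | suffix
   0 |   2 | aabcabcbbcacababcabbaccbabbbbbc
   1 |  14 | ababcabbaccbabbbbbc
   2 |  19 | abbaccbabbbbbc
   3 |  26 | abbbbbc
   4 |  16 | abcabbaccbabbbbbc
   5 |   3 | abcabcbbcacababcabbaccbabbbbbc
   6 |   6 | abcbbcacababcabbaccbabbbbbc
   7 |  12 | acababcabbaccbabbbbbc
   8 |  22 | accbabbbbbc
   9 |   1 | baabcabcbbcacababcabbaccbabbbbbc
  10 |  25 | babbbbbc
  11 |  15 | babcabbaccbabbbbbc
  12 |  21 | baccbabbbbbc
  13 |  20 | bbaccbabbbbbc
  14 |  27 | bbbbbc
  15 |  28 | bbbbc
  16 |  29 | bbbc
  17 |  30 | bbc
  18 |   9 | bbcacababcabbaccbabbbbbc
  19 |  31 | bc
  20 |  17 | bcabbaccbabbbbbc
  21 |   4 | bcabcbbcacababcabbaccbabbbbbc
  22 |  10 | bcacababcabbaccbabbbbbc
  23 |   7 | bcbbcacababcabbaccbabbbbbc
  24 |  32 | c
  25 |  13 | cababcabbaccbabbbbbc
  26 |  18 | cabbaccbabbbbbc
  27 |   5 | cabcbbcacababcabbaccbabbbbbc
  28 |  11 | cacababcabbaccbabbbbbc
  29 |   0 | cbaabcabcbbcacababcabbaccbabbbbbc
  30 |  24 | cbabbbbbc
  31 |   8 | cbbcacababcabbaccbabbbbbc
  32 |  23 | ccbabbbbbc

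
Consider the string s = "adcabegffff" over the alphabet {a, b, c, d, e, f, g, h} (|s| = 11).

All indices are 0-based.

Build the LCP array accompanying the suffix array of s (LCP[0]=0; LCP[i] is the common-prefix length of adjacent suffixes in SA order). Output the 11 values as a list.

rank | idx | suffix
   0 |   3 | abegffff
   1 |   0 | adcabegffff
   2 |   4 | begffff
   3 |   2 | cabegffff
   4 |   1 | dcabegffff
   5 |   5 | egffff
   6 |  10 | f
   7 |   9 | ff
   8 |   8 | fff
   9 |   7 | ffff
  10 |   6 | gffff

SA = [3, 0, 4, 2, 1, 5, 10, 9, 8, 7, 6]
[i] adj suffixes → lcp
  [1] 3/0 → 1 ('a')
  [2] 0/4 → 0 ('')
  [3] 4/2 → 0 ('')
  [4] 2/1 → 0 ('')
  [5] 1/5 → 0 ('')
  [6] 5/10 → 0 ('')
  [7] 10/9 → 1 ('f')
  [8] 9/8 → 2 ('ff')
  [9] 8/7 → 3 ('fff')
  [10] 7/6 → 0 ('')

[0, 1, 0, 0, 0, 0, 0, 1, 2, 3, 0]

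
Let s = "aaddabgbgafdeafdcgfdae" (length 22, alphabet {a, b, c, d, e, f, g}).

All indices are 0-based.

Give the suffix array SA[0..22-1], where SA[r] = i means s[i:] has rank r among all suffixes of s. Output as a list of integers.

[0, 4, 1, 20, 13, 9, 7, 5, 16, 3, 19, 15, 2, 11, 21, 12, 18, 14, 10, 8, 6, 17]

rank | idx | suffix
   0 |   0 | aaddabgbgafdeafdcgfdae
   1 |   4 | abgbgafdeafdcgfdae
   2 |   1 | addabgbgafdeafdcgfdae
   3 |  20 | ae
   4 |  13 | afdcgfdae
   5 |   9 | afdeafdcgfdae
   6 |   7 | bgafdeafdcgfdae
   7 |   5 | bgbgafdeafdcgfdae
   8 |  16 | cgfdae
   9 |   3 | dabgbgafdeafdcgfdae
  10 |  19 | dae
  11 |  15 | dcgfdae
  12 |   2 | ddabgbgafdeafdcgfdae
  13 |  11 | deafdcgfdae
  14 |  21 | e
  15 |  12 | eafdcgfdae
  16 |  18 | fdae
  17 |  14 | fdcgfdae
  18 |  10 | fdeafdcgfdae
  19 |   8 | gafdeafdcgfdae
  20 |   6 | gbgafdeafdcgfdae
  21 |  17 | gfdae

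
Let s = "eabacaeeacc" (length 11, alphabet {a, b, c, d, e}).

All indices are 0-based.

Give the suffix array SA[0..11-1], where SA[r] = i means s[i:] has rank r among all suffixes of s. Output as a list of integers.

[1, 3, 8, 5, 2, 10, 4, 9, 0, 7, 6]

rank→(start, suffix):
  0 → (1, 'abacaeeacc')
  1 → (3, 'acaeeacc')
  2 → (8, 'acc')
  3 → (5, 'aeeacc')
  4 → (2, 'bacaeeacc')
  5 → (10, 'c')
  6 → (4, 'caeeacc')
  7 → (9, 'cc')
  8 → (0, 'eabacaeeacc')
  9 → (7, 'eacc')
  10 → (6, 'eeacc')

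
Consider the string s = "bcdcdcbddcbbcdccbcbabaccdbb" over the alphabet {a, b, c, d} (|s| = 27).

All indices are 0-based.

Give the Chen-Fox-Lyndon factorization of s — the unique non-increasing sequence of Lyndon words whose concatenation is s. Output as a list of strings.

emit factor 1: 'bcdcdcbddc' (i=0, period=10)
emit factor 2: 'bbcdccbc' (i=10, period=8)
emit factor 3: 'b' (i=18, period=1)
emit factor 4: 'abaccdbb' (i=19, period=8)

["bcdcdcbddc", "bbcdccbc", "b", "abaccdbb"]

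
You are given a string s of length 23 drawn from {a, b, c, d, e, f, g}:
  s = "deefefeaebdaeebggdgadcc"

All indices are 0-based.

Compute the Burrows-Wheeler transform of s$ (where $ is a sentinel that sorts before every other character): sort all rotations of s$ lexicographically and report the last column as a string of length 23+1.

cgedeecdba$gfaeadfeeedgb

rank  rotation                  last
    0  $deefefeaebdaeebggdgadcc  c
    1  adcc$deefefeaebdaeebggdg  g
    2  aebdaeebggdgadcc$deefefe  e
    3  aeebggdgadcc$deefefeaebd  d
    4  bdaeebggdgadcc$deefefeae  e
    5  bggdgadcc$deefefeaebdaee  e
    6  c$deefefeaebdaeebggdgadc  c
    7  cc$deefefeaebdaeebggdgad  d
    8  daeebggdgadcc$deefefeaeb  b
    9  dcc$deefefeaebdaeebggdga  a
   10  deefefeaebdaeebggdgadcc$  $
   11  dgadcc$deefefeaebdaeebgg  g
   12  eaebdaeebggdgadcc$deefef  f
   13  ebdaeebggdgadcc$deefefea  a
   14  ebggdgadcc$deefefeaebdae  e
   15  eebggdgadcc$deefefeaebda  a
   16  eefefeaebdaeebggdgadcc$d  d
   17  efeaebdaeebggdgadcc$deef  f
   18  efefeaebdaeebggdgadcc$de  e
   19  feaebdaeebggdgadcc$deefe  e
   20  fefeaebdaeebggdgadcc$dee  e
   21  gadcc$deefefeaebdaeebggd  d
   22  gdgadcc$deefefeaebdaeebg  g
   23  ggdgadcc$deefefeaebdaeeb  b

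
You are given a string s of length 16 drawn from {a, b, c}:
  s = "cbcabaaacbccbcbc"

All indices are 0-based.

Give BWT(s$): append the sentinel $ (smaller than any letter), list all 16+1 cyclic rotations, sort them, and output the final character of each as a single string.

cbacaaccccbbb$cab

rank  rotation           last
    0  $cbcabaaacbccbcbc  c
    1  aaacbccbcbc$cbcab  b
    2  aacbccbcbc$cbcaba  a
    3  abaaacbccbcbc$cbc  c
    4  acbccbcbc$cbcabaa  a
    5  baaacbccbcbc$cbca  a
    6  bc$cbcabaaacbccbc  c
    7  bcabaaacbccbcbc$c  c
    8  bcbc$cbcabaaacbcc  c
    9  bccbcbc$cbcabaaac  c
   10  c$cbcabaaacbccbcb  b
   11  cabaaacbccbcbc$cb  b
   12  cbc$cbcabaaacbccb  b
   13  cbcabaaacbccbcbc$  $
   14  cbcbc$cbcabaaacbc  c
   15  cbccbcbc$cbcabaaa  a
   16  ccbcbc$cbcabaaacb  b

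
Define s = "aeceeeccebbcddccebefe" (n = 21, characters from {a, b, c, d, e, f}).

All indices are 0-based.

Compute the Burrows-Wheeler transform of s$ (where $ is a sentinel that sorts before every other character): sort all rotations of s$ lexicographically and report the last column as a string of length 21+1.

rank  rotation                last
    0  $aeceeeccebbcddccebefe  e
    1  aeceeeccebbcddccebefe$  $
    2  bbcddccebefe$aeceeecce  e
    3  bcddccebefe$aeceeecceb  b
    4  befe$aeceeeccebbcddcce  e
    5  ccebbcddccebefe$aeceee  e
    6  ccebefe$aeceeeccebbcdd  d
    7  cddccebefe$aeceeeccebb  b
    8  cebbcddccebefe$aeceeec  c
    9  cebefe$aeceeeccebbcddc  c
   10  ceeeccebbcddccebefe$ae  e
   11  dccebefe$aeceeeccebbcd  d
   12  ddccebefe$aeceeeccebbc  c
   13  e$aeceeeccebbcddccebef  f
   14  ebbcddccebefe$aeceeecc  c
   15  ebefe$aeceeeccebbcddcc  c
   16  eccebbcddccebefe$aecee  e
   17  eceeeccebbcddccebefe$a  a
   18  eeccebbcddccebefe$aece  e
   19  eeeccebbcddccebefe$aec  c
   20  efe$aeceeeccebbcddcceb  b
   21  fe$aeceeeccebbcddccebe  e

e$ebeedbccedcfcceaecbe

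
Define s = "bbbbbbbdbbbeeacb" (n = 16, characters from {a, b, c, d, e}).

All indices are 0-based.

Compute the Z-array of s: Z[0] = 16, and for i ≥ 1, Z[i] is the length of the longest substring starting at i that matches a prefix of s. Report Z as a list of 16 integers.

Z[0]=16
i=1: outside box; Z[1]=6 scan→box=[1,7)
i=2: min(r-i=5, Z[1]=6)=5; Z[2]=5
i=3: min(r-i=4, Z[2]=5)=4; Z[3]=4
i=4: min(r-i=3, Z[3]=4)=3; Z[4]=3
i=5: min(r-i=2, Z[4]=3)=2; Z[5]=2
i=6: min(r-i=1, Z[5]=2)=1; Z[6]=1
i=7: outside box; Z[7]=0
i=8: outside box; Z[8]=3 scan→box=[8,11)
i=9: min(r-i=2, Z[1]=6)=2; Z[9]=2
i=10: min(r-i=1, Z[2]=5)=1; Z[10]=1
i=11: outside box; Z[11]=0
i=12: outside box; Z[12]=0
i=13: outside box; Z[13]=0
i=14: outside box; Z[14]=0
i=15: outside box; Z[15]=1 scan→box=[15,16)

[16, 6, 5, 4, 3, 2, 1, 0, 3, 2, 1, 0, 0, 0, 0, 1]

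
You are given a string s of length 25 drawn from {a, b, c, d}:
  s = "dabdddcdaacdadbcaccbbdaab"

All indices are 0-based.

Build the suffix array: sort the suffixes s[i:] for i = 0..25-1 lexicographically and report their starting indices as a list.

[22, 8, 23, 1, 16, 9, 12, 24, 19, 14, 20, 2, 15, 18, 17, 6, 10, 21, 7, 0, 11, 13, 5, 4, 3]

sorted suffixes:
  #0 SA[0]=22  'aab'
  #1 SA[1]=8  'aacdadbcaccbbdaab'
  #2 SA[2]=23  'ab'
  #3 SA[3]=1  'abdddcdaacdadbcaccbbdaab'
  #4 SA[4]=16  'accbbdaab'
  #5 SA[5]=9  'acdadbcaccbbdaab'
  #6 SA[6]=12  'adbcaccbbdaab'
  #7 SA[7]=24  'b'
  #8 SA[8]=19  'bbdaab'
  #9 SA[9]=14  'bcaccbbdaab'
  #10 SA[10]=20  'bdaab'
  #11 SA[11]=2  'bdddcdaacdadbcaccbbdaab'
  #12 SA[12]=15  'caccbbdaab'
  #13 SA[13]=18  'cbbdaab'
  #14 SA[14]=17  'ccbbdaab'
  #15 SA[15]=6  'cdaacdadbcaccbbdaab'
  #16 SA[16]=10  'cdadbcaccbbdaab'
  #17 SA[17]=21  'daab'
  #18 SA[18]=7  'daacdadbcaccbbdaab'
  #19 SA[19]=0  'dabdddcdaacdadbcaccbbdaab'
  #20 SA[20]=11  'dadbcaccbbdaab'
  #21 SA[21]=13  'dbcaccbbdaab'
  #22 SA[22]=5  'dcdaacdadbcaccbbdaab'
  #23 SA[23]=4  'ddcdaacdadbcaccbbdaab'
  #24 SA[24]=3  'dddcdaacdadbcaccbbdaab'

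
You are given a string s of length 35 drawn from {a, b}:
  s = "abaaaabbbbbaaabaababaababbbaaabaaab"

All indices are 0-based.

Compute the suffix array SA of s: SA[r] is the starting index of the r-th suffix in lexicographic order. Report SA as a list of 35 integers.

sorted suffixes:
  #0 SA[0]=2  'aaaabbbbbaaabaababaababbbaaabaaab'
  #1 SA[1]=31  'aaab'
  #2 SA[2]=27  'aaabaaab'
  #3 SA[3]=11  'aaabaababaababbbaaabaaab'
  #4 SA[4]=3  'aaabbbbbaaabaababaababbbaaabaaab'
  #5 SA[5]=32  'aab'
  #6 SA[6]=28  'aabaaab'
  #7 SA[7]=12  'aabaababaababbbaaabaaab'
  #8 SA[8]=15  'aababaababbbaaabaaab'
  #9 SA[9]=20  'aababbbaaabaaab'
  #10 SA[10]=4  'aabbbbbaaabaababaababbbaaabaaab'
  #11 SA[11]=33  'ab'
  #12 SA[12]=0  'abaaaabbbbbaaabaababaababbbaaabaaab'
  #13 SA[13]=29  'abaaab'
  #14 SA[14]=13  'abaababaababbbaaabaaab'
  #15 SA[15]=18  'abaababbbaaabaaab'
  #16 SA[16]=16  'ababaababbbaaabaaab'
  #17 SA[17]=21  'ababbbaaabaaab'
  #18 SA[18]=23  'abbbaaabaaab'
  #19 SA[19]=5  'abbbbbaaabaababaababbbaaabaaab'
  #20 SA[20]=34  'b'
  #21 SA[21]=1  'baaaabbbbbaaabaababaababbbaaabaaab'
  #22 SA[22]=30  'baaab'
  #23 SA[23]=26  'baaabaaab'
  #24 SA[24]=10  'baaabaababaababbbaaabaaab'
  #25 SA[25]=14  'baababaababbbaaabaaab'
  #26 SA[26]=19  'baababbbaaabaaab'
  #27 SA[27]=17  'babaababbbaaabaaab'
  #28 SA[28]=22  'babbbaaabaaab'
  #29 SA[29]=25  'bbaaabaaab'
  #30 SA[30]=9  'bbaaabaababaababbbaaabaaab'
  #31 SA[31]=24  'bbbaaabaaab'
  #32 SA[32]=8  'bbbaaabaababaababbbaaabaaab'
  #33 SA[33]=7  'bbbbaaabaababaababbbaaabaaab'
  #34 SA[34]=6  'bbbbbaaabaababaababbbaaabaaab'

[2, 31, 27, 11, 3, 32, 28, 12, 15, 20, 4, 33, 0, 29, 13, 18, 16, 21, 23, 5, 34, 1, 30, 26, 10, 14, 19, 17, 22, 25, 9, 24, 8, 7, 6]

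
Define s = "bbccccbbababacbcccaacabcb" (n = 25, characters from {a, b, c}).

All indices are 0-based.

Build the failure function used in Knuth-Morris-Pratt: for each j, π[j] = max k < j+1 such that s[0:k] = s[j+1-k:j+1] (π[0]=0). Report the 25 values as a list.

π[0] = 0
j=1 s[j]='b': π[1]=1 (border 'b')
j=2 s[j]='c': k: 1→0; π[2]=0 (border '')
j=3 s[j]='c': π[3]=0 (border '')
j=4 s[j]='c': π[4]=0 (border '')
j=5 s[j]='c': π[5]=0 (border '')
j=6 s[j]='b': π[6]=1 (border 'b')
j=7 s[j]='b': π[7]=2 (border 'bb')
j=8 s[j]='a': k: 2→1→0; π[8]=0 (border '')
j=9 s[j]='b': π[9]=1 (border 'b')
j=10 s[j]='a': k: 1→0; π[10]=0 (border '')
j=11 s[j]='b': π[11]=1 (border 'b')
j=12 s[j]='a': k: 1→0; π[12]=0 (border '')
j=13 s[j]='c': π[13]=0 (border '')
j=14 s[j]='b': π[14]=1 (border 'b')
j=15 s[j]='c': k: 1→0; π[15]=0 (border '')
j=16 s[j]='c': π[16]=0 (border '')
j=17 s[j]='c': π[17]=0 (border '')
j=18 s[j]='a': π[18]=0 (border '')
j=19 s[j]='a': π[19]=0 (border '')
j=20 s[j]='c': π[20]=0 (border '')
j=21 s[j]='a': π[21]=0 (border '')
j=22 s[j]='b': π[22]=1 (border 'b')
j=23 s[j]='c': k: 1→0; π[23]=0 (border '')
j=24 s[j]='b': π[24]=1 (border 'b')

[0, 1, 0, 0, 0, 0, 1, 2, 0, 1, 0, 1, 0, 0, 1, 0, 0, 0, 0, 0, 0, 0, 1, 0, 1]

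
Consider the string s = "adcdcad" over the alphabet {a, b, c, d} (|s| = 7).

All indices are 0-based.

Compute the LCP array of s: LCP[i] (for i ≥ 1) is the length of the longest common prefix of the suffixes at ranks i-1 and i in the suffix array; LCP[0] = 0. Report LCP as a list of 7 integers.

[0, 2, 0, 1, 0, 1, 2]

sorted suffixes:
  #0 SA[0]=5  'ad'
  #1 SA[1]=0  'adcdcad'
  #2 SA[2]=4  'cad'
  #3 SA[3]=2  'cdcad'
  #4 SA[4]=6  'd'
  #5 SA[5]=3  'dcad'
  #6 SA[6]=1  'dcdcad'

SA = [5, 0, 4, 2, 6, 3, 1]
i: (SA[i-1],SA[i]) lcp shared
  1: (5,0) 2 'ad'
  2: (0,4) 0 ''
  3: (4,2) 1 'c'
  4: (2,6) 0 ''
  5: (6,3) 1 'd'
  6: (3,1) 2 'dc'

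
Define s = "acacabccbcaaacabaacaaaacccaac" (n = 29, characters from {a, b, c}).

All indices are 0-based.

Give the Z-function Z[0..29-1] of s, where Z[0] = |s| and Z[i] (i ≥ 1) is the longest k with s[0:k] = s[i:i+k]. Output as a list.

[29, 0, 3, 0, 1, 0, 0, 0, 0, 0, 1, 1, 3, 0, 1, 0, 1, 3, 0, 1, 1, 1, 2, 0, 0, 0, 1, 2, 0]

Z[0]=29
i=1: fresh scan; Z[1]=0
i=2: fresh scan; Z[2]=3 scan→box=[2,5)
i=3: min(r-i=2, Z[1]=0)=0; Z[3]=0
i=4: min(r-i=1, Z[2]=3)=1; Z[4]=1
i=5: fresh scan; Z[5]=0
i=6: fresh scan; Z[6]=0
i=7: fresh scan; Z[7]=0
i=8: fresh scan; Z[8]=0
i=9: fresh scan; Z[9]=0
i=10: fresh scan; Z[10]=1 scan→box=[10,11)
i=11: fresh scan; Z[11]=1 scan→box=[11,12)
i=12: fresh scan; Z[12]=3 scan→box=[12,15)
i=13: min(r-i=2, Z[1]=0)=0; Z[13]=0
i=14: min(r-i=1, Z[2]=3)=1; Z[14]=1
i=15: fresh scan; Z[15]=0
i=16: fresh scan; Z[16]=1 scan→box=[16,17)
i=17: fresh scan; Z[17]=3 scan→box=[17,20)
i=18: min(r-i=2, Z[1]=0)=0; Z[18]=0
i=19: min(r-i=1, Z[2]=3)=1; Z[19]=1
i=20: fresh scan; Z[20]=1 scan→box=[20,21)
i=21: fresh scan; Z[21]=1 scan→box=[21,22)
i=22: fresh scan; Z[22]=2 scan→box=[22,24)
i=23: min(r-i=1, Z[1]=0)=0; Z[23]=0
i=24: fresh scan; Z[24]=0
i=25: fresh scan; Z[25]=0
i=26: fresh scan; Z[26]=1 scan→box=[26,27)
i=27: fresh scan; Z[27]=2 scan→box=[27,29)
i=28: min(r-i=1, Z[1]=0)=0; Z[28]=0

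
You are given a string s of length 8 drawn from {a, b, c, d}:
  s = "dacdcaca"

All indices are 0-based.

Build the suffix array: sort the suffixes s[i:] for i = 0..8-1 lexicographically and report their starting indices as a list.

rank→(start, suffix):
  0 → (7, 'a')
  1 → (5, 'aca')
  2 → (1, 'acdcaca')
  3 → (6, 'ca')
  4 → (4, 'caca')
  5 → (2, 'cdcaca')
  6 → (0, 'dacdcaca')
  7 → (3, 'dcaca')

[7, 5, 1, 6, 4, 2, 0, 3]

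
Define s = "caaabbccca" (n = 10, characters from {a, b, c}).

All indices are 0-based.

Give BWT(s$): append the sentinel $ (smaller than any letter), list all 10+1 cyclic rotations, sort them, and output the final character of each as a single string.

rank  rotation     last
    0  $caaabbccca  a
    1  a$caaabbccc  c
    2  aaabbccca$c  c
    3  aabbccca$ca  a
    4  abbccca$caa  a
    5  bbccca$caaa  a
    6  bccca$caaab  b
    7  ca$caaabbcc  c
    8  caaabbccca$  $
    9  cca$caaabbc  c
   10  ccca$caaabb  b

accaaabc$cb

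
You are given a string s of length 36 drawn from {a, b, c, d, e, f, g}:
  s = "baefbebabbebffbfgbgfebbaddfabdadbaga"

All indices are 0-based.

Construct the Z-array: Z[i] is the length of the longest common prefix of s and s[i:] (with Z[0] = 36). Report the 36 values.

Z[0]=36
i=1: outside box; Z[1]=0
i=2: outside box; Z[2]=0
i=3: outside box; Z[3]=0
i=4: outside box; Z[4]=1 extend→box=[4,5)
i=5: outside box; Z[5]=0
i=6: outside box; Z[6]=2 extend→box=[6,8)
i=7: min(r-i=1, Z[1]=0)=0; Z[7]=0
i=8: outside box; Z[8]=1 extend→box=[8,9)
i=9: outside box; Z[9]=1 extend→box=[9,10)
i=10: outside box; Z[10]=0
i=11: outside box; Z[11]=1 extend→box=[11,12)
i=12: outside box; Z[12]=0
i=13: outside box; Z[13]=0
i=14: outside box; Z[14]=1 extend→box=[14,15)
i=15: outside box; Z[15]=0
i=16: outside box; Z[16]=0
i=17: outside box; Z[17]=1 extend→box=[17,18)
i=18: outside box; Z[18]=0
i=19: outside box; Z[19]=0
i=20: outside box; Z[20]=0
i=21: outside box; Z[21]=1 extend→box=[21,22)
i=22: outside box; Z[22]=2 extend→box=[22,24)
i=23: min(r-i=1, Z[1]=0)=0; Z[23]=0
i=24: outside box; Z[24]=0
i=25: outside box; Z[25]=0
i=26: outside box; Z[26]=0
i=27: outside box; Z[27]=0
i=28: outside box; Z[28]=1 extend→box=[28,29)
i=29: outside box; Z[29]=0
i=30: outside box; Z[30]=0
i=31: outside box; Z[31]=0
i=32: outside box; Z[32]=2 extend→box=[32,34)
i=33: min(r-i=1, Z[1]=0)=0; Z[33]=0
i=34: outside box; Z[34]=0
i=35: outside box; Z[35]=0

[36, 0, 0, 0, 1, 0, 2, 0, 1, 1, 0, 1, 0, 0, 1, 0, 0, 1, 0, 0, 0, 1, 2, 0, 0, 0, 0, 0, 1, 0, 0, 0, 2, 0, 0, 0]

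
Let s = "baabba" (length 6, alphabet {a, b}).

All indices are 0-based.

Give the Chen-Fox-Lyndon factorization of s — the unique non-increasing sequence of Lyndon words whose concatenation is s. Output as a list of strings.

["b", "aabb", "a"]

emit factor 1: 'b' (i=0, period=1)
emit factor 2: 'aabb' (i=1, period=4)
emit factor 3: 'a' (i=5, period=1)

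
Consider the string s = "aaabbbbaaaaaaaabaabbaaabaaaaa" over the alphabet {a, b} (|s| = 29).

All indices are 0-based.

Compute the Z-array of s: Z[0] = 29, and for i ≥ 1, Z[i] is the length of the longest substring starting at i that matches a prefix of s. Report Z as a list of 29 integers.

Z[0]=29
i=1: i≥r, start 0; Z[1]=2 grow→box=[1,3)
i=2: min(r-i=1, Z[1]=2)=1; Z[2]=1
i=3: i≥r, start 0; Z[3]=0
i=4: i≥r, start 0; Z[4]=0
i=5: i≥r, start 0; Z[5]=0
i=6: i≥r, start 0; Z[6]=0
i=7: i≥r, start 0; Z[7]=3 grow→box=[7,10)
i=8: min(r-i=2, Z[1]=2)=2; Z[8]=3 grow→box=[8,11)
i=9: min(r-i=2, Z[1]=2)=2; Z[9]=3 grow→box=[9,12)
i=10: min(r-i=2, Z[1]=2)=2; Z[10]=3 grow→box=[10,13)
i=11: min(r-i=2, Z[1]=2)=2; Z[11]=3 grow→box=[11,14)
i=12: min(r-i=2, Z[1]=2)=2; Z[12]=4 grow→box=[12,16)
i=13: min(r-i=3, Z[1]=2)=2; Z[13]=2
i=14: min(r-i=2, Z[2]=1)=1; Z[14]=1
i=15: min(r-i=1, Z[3]=0)=0; Z[15]=0
i=16: i≥r, start 0; Z[16]=2 grow→box=[16,18)
i=17: min(r-i=1, Z[1]=2)=1; Z[17]=1
i=18: i≥r, start 0; Z[18]=0
i=19: i≥r, start 0; Z[19]=0
i=20: i≥r, start 0; Z[20]=4 grow→box=[20,24)
i=21: min(r-i=3, Z[1]=2)=2; Z[21]=2
i=22: min(r-i=2, Z[2]=1)=1; Z[22]=1
i=23: min(r-i=1, Z[3]=0)=0; Z[23]=0
i=24: i≥r, start 0; Z[24]=3 grow→box=[24,27)
i=25: min(r-i=2, Z[1]=2)=2; Z[25]=3 grow→box=[25,28)
i=26: min(r-i=2, Z[1]=2)=2; Z[26]=3 grow→box=[26,29)
i=27: min(r-i=2, Z[1]=2)=2; Z[27]=2
i=28: min(r-i=1, Z[2]=1)=1; Z[28]=1

[29, 2, 1, 0, 0, 0, 0, 3, 3, 3, 3, 3, 4, 2, 1, 0, 2, 1, 0, 0, 4, 2, 1, 0, 3, 3, 3, 2, 1]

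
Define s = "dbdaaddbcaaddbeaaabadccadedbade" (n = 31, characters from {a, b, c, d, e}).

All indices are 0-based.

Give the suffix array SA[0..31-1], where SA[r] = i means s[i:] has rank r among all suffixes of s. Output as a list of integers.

[15, 16, 3, 9, 17, 19, 4, 10, 28, 23, 18, 27, 7, 1, 13, 8, 22, 21, 2, 26, 6, 0, 12, 20, 5, 11, 29, 24, 30, 14, 25]

rank→(start, suffix):
  0 → (15, 'aaabadccadedbade')
  1 → (16, 'aabadccadedbade')
  2 → (3, 'aaddbcaaddbeaaabadccadedbade')
  3 → (9, 'aaddbeaaabadccadedbade')
  4 → (17, 'abadccadedbade')
  5 → (19, 'adccadedbade')
  6 → (4, 'addbcaaddbeaaabadccadedbade')
  7 → (10, 'addbeaaabadccadedbade')
  8 → (28, 'ade')
  9 → (23, 'adedbade')
  10 → (18, 'badccadedbade')
  11 → (27, 'bade')
  12 → (7, 'bcaaddbeaaabadccadedbade')
  13 → (1, 'bdaaddbcaaddbeaaabadccadedbade')
  14 → (13, 'beaaabadccadedbade')
  15 → (8, 'caaddbeaaabadccadedbade')
  16 → (22, 'cadedbade')
  17 → (21, 'ccadedbade')
  18 → (2, 'daaddbcaaddbeaaabadccadedbade')
  19 → (26, 'dbade')
  20 → (6, 'dbcaaddbeaaabadccadedbade')
  21 → (0, 'dbdaaddbcaaddbeaaabadccadedbade')
  22 → (12, 'dbeaaabadccadedbade')
  23 → (20, 'dccadedbade')
  24 → (5, 'ddbcaaddbeaaabadccadedbade')
  25 → (11, 'ddbeaaabadccadedbade')
  26 → (29, 'de')
  27 → (24, 'dedbade')
  28 → (30, 'e')
  29 → (14, 'eaaabadccadedbade')
  30 → (25, 'edbade')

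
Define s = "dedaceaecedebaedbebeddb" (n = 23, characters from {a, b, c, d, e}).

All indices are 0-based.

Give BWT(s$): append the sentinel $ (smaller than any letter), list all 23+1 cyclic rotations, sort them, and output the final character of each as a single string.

bdebdedeaeedeee$cdbadabc

rank  rotation                  last
    0  $dedaceaecedebaedbebeddb  b
    1  aceaecedebaedbebeddb$ded  d
    2  aecedebaedbebeddb$dedace  e
    3  aedbebeddb$dedaceaecedeb  b
    4  b$dedaceaecedebaedbebedd  d
    5  baedbebeddb$dedaceaecede  e
    6  bebeddb$dedaceaecedebaed  d
    7  beddb$dedaceaecedebaedbe  e
    8  ceaecedebaedbebeddb$deda  a
    9  cedebaedbebeddb$dedaceae  e
   10  daceaecedebaedbebeddb$de  e
   11  db$dedaceaecedebaedbebed  d
   12  dbebeddb$dedaceaecedebae  e
   13  ddb$dedaceaecedebaedbebe  e
   14  debaedbebeddb$dedaceaece  e
   15  dedaceaecedebaedbebeddb$  $
   16  eaecedebaedbebeddb$dedac  c
   17  ebaedbebeddb$dedaceaeced  d
   18  ebeddb$dedaceaecedebaedb  b
   19  ecedebaedbebeddb$dedacea  a
   20  edaceaecedebaedbebeddb$d  d
   21  edbebeddb$dedaceaecedeba  a
   22  eddb$dedaceaecedebaedbeb  b
   23  edebaedbebeddb$dedaceaec  c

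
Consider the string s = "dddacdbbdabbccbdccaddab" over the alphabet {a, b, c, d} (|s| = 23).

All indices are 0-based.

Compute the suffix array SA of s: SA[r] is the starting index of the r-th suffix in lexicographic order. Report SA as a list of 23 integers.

[21, 9, 3, 18, 22, 10, 6, 11, 7, 14, 17, 13, 16, 12, 4, 20, 8, 2, 5, 15, 19, 1, 0]

rank | idx | suffix
   0 |  21 | ab
   1 |   9 | abbccbdccaddab
   2 |   3 | acdbbdabbccbdccaddab
   3 |  18 | addab
   4 |  22 | b
   5 |  10 | bbccbdccaddab
   6 |   6 | bbdabbccbdccaddab
   7 |  11 | bccbdccaddab
   8 |   7 | bdabbccbdccaddab
   9 |  14 | bdccaddab
  10 |  17 | caddab
  11 |  13 | cbdccaddab
  12 |  16 | ccaddab
  13 |  12 | ccbdccaddab
  14 |   4 | cdbbdabbccbdccaddab
  15 |  20 | dab
  16 |   8 | dabbccbdccaddab
  17 |   2 | dacdbbdabbccbdccaddab
  18 |   5 | dbbdabbccbdccaddab
  19 |  15 | dccaddab
  20 |  19 | ddab
  21 |   1 | ddacdbbdabbccbdccaddab
  22 |   0 | dddacdbbdabbccbdccaddab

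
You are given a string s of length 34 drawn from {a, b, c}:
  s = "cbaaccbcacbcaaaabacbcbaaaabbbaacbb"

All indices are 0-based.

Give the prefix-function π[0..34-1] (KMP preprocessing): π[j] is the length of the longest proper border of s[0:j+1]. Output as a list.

π[0] = 0
j=1 s[j]='b': π[1]=0 (border '')
j=2 s[j]='a': π[2]=0 (border '')
j=3 s[j]='a': π[3]=0 (border '')
j=4 s[j]='c': π[4]=1 (border 'c')
j=5 s[j]='c': k: 1→0; π[5]=1 (border 'c')
j=6 s[j]='b': π[6]=2 (border 'cb')
j=7 s[j]='c': k: 2→0; π[7]=1 (border 'c')
j=8 s[j]='a': k: 1→0; π[8]=0 (border '')
j=9 s[j]='c': π[9]=1 (border 'c')
j=10 s[j]='b': π[10]=2 (border 'cb')
j=11 s[j]='c': k: 2→0; π[11]=1 (border 'c')
j=12 s[j]='a': k: 1→0; π[12]=0 (border '')
j=13 s[j]='a': π[13]=0 (border '')
j=14 s[j]='a': π[14]=0 (border '')
j=15 s[j]='a': π[15]=0 (border '')
j=16 s[j]='b': π[16]=0 (border '')
j=17 s[j]='a': π[17]=0 (border '')
j=18 s[j]='c': π[18]=1 (border 'c')
j=19 s[j]='b': π[19]=2 (border 'cb')
j=20 s[j]='c': k: 2→0; π[20]=1 (border 'c')
j=21 s[j]='b': π[21]=2 (border 'cb')
j=22 s[j]='a': π[22]=3 (border 'cba')
j=23 s[j]='a': π[23]=4 (border 'cbaa')
j=24 s[j]='a': k: 4→0; π[24]=0 (border '')
j=25 s[j]='a': π[25]=0 (border '')
j=26 s[j]='b': π[26]=0 (border '')
j=27 s[j]='b': π[27]=0 (border '')
j=28 s[j]='b': π[28]=0 (border '')
j=29 s[j]='a': π[29]=0 (border '')
j=30 s[j]='a': π[30]=0 (border '')
j=31 s[j]='c': π[31]=1 (border 'c')
j=32 s[j]='b': π[32]=2 (border 'cb')
j=33 s[j]='b': k: 2→0; π[33]=0 (border '')

[0, 0, 0, 0, 1, 1, 2, 1, 0, 1, 2, 1, 0, 0, 0, 0, 0, 0, 1, 2, 1, 2, 3, 4, 0, 0, 0, 0, 0, 0, 0, 1, 2, 0]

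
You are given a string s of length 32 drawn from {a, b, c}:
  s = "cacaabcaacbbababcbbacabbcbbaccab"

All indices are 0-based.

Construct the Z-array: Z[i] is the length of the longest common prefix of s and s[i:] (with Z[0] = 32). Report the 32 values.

Z[0]=32
i=1: fresh scan; Z[1]=0
i=2: fresh scan; Z[2]=2 scan→box=[2,4)
i=3: min(r-i=1, Z[1]=0)=0; Z[3]=0
i=4: fresh scan; Z[4]=0
i=5: fresh scan; Z[5]=0
i=6: fresh scan; Z[6]=2 scan→box=[6,8)
i=7: min(r-i=1, Z[1]=0)=0; Z[7]=0
i=8: fresh scan; Z[8]=0
i=9: fresh scan; Z[9]=1 scan→box=[9,10)
i=10: fresh scan; Z[10]=0
i=11: fresh scan; Z[11]=0
i=12: fresh scan; Z[12]=0
i=13: fresh scan; Z[13]=0
i=14: fresh scan; Z[14]=0
i=15: fresh scan; Z[15]=0
i=16: fresh scan; Z[16]=1 scan→box=[16,17)
i=17: fresh scan; Z[17]=0
i=18: fresh scan; Z[18]=0
i=19: fresh scan; Z[19]=0
i=20: fresh scan; Z[20]=2 scan→box=[20,22)
i=21: min(r-i=1, Z[1]=0)=0; Z[21]=0
i=22: fresh scan; Z[22]=0
i=23: fresh scan; Z[23]=0
i=24: fresh scan; Z[24]=1 scan→box=[24,25)
i=25: fresh scan; Z[25]=0
i=26: fresh scan; Z[26]=0
i=27: fresh scan; Z[27]=0
i=28: fresh scan; Z[28]=1 scan→box=[28,29)
i=29: fresh scan; Z[29]=2 scan→box=[29,31)
i=30: min(r-i=1, Z[1]=0)=0; Z[30]=0
i=31: fresh scan; Z[31]=0

[32, 0, 2, 0, 0, 0, 2, 0, 0, 1, 0, 0, 0, 0, 0, 0, 1, 0, 0, 0, 2, 0, 0, 0, 1, 0, 0, 0, 1, 2, 0, 0]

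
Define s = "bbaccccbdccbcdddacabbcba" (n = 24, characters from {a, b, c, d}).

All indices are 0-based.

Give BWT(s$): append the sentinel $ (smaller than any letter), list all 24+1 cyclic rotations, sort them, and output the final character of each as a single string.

rank  rotation                   last
    0  $bbaccccbdccbcdddacabbcba  a
    1  a$bbaccccbdccbcdddacabbcb  b
    2  abbcba$bbaccccbdccbcdddac  c
    3  acabbcba$bbaccccbdccbcddd  d
    4  accccbdccbcdddacabbcba$bb  b
    5  ba$bbaccccbdccbcdddacabbc  c
    6  baccccbdccbcdddacabbcba$b  b
    7  bbaccccbdccbcdddacabbcba$  $
    8  bbcba$bbaccccbdccbcdddaca  a
    9  bcba$bbaccccbdccbcdddacab  b
   10  bcdddacabbcba$bbaccccbdcc  c
   11  bdccbcdddacabbcba$bbacccc  c
   12  cabbcba$bbaccccbdccbcddda  a
   13  cba$bbaccccbdccbcdddacabb  b
   14  cbcdddacabbcba$bbaccccbdc  c
   15  cbdccbcdddacabbcba$bbaccc  c
   16  ccbcdddacabbcba$bbaccccbd  d
   17  ccbdccbcdddacabbcba$bbacc  c
   18  cccbdccbcdddacabbcba$bbac  c
   19  ccccbdccbcdddacabbcba$bba  a
   20  cdddacabbcba$bbaccccbdccb  b
   21  dacabbcba$bbaccccbdccbcdd  d
   22  dccbcdddacabbcba$bbaccccb  b
   23  ddacabbcba$bbaccccbdccbcd  d
   24  dddacabbcba$bbaccccbdccbc  c

abcdbcb$abccabccdccabdbdc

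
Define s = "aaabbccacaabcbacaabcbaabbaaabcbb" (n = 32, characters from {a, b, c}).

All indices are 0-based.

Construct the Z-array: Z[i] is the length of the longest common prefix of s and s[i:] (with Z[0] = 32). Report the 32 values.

[32, 2, 1, 0, 0, 0, 0, 1, 0, 2, 1, 0, 0, 0, 1, 0, 2, 1, 0, 0, 0, 2, 1, 0, 0, 4, 2, 1, 0, 0, 0, 0]

Z[0]=32
i=1: i≥r, start 0; Z[1]=2 extend→box=[1,3)
i=2: min(r-i=1, Z[1]=2)=1; Z[2]=1
i=3: i≥r, start 0; Z[3]=0
i=4: i≥r, start 0; Z[4]=0
i=5: i≥r, start 0; Z[5]=0
i=6: i≥r, start 0; Z[6]=0
i=7: i≥r, start 0; Z[7]=1 extend→box=[7,8)
i=8: i≥r, start 0; Z[8]=0
i=9: i≥r, start 0; Z[9]=2 extend→box=[9,11)
i=10: min(r-i=1, Z[1]=2)=1; Z[10]=1
i=11: i≥r, start 0; Z[11]=0
i=12: i≥r, start 0; Z[12]=0
i=13: i≥r, start 0; Z[13]=0
i=14: i≥r, start 0; Z[14]=1 extend→box=[14,15)
i=15: i≥r, start 0; Z[15]=0
i=16: i≥r, start 0; Z[16]=2 extend→box=[16,18)
i=17: min(r-i=1, Z[1]=2)=1; Z[17]=1
i=18: i≥r, start 0; Z[18]=0
i=19: i≥r, start 0; Z[19]=0
i=20: i≥r, start 0; Z[20]=0
i=21: i≥r, start 0; Z[21]=2 extend→box=[21,23)
i=22: min(r-i=1, Z[1]=2)=1; Z[22]=1
i=23: i≥r, start 0; Z[23]=0
i=24: i≥r, start 0; Z[24]=0
i=25: i≥r, start 0; Z[25]=4 extend→box=[25,29)
i=26: min(r-i=3, Z[1]=2)=2; Z[26]=2
i=27: min(r-i=2, Z[2]=1)=1; Z[27]=1
i=28: min(r-i=1, Z[3]=0)=0; Z[28]=0
i=29: i≥r, start 0; Z[29]=0
i=30: i≥r, start 0; Z[30]=0
i=31: i≥r, start 0; Z[31]=0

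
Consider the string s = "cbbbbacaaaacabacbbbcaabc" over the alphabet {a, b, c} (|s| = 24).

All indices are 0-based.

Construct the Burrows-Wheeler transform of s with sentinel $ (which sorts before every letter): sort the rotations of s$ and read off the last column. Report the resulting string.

rank  rotation                   last
    0  $cbbbbacaaaacabacbbbcaabc  c
    1  aaaacabacbbbcaabc$cbbbbac  c
    2  aaacabacbbbcaabc$cbbbbaca  a
    3  aabc$cbbbbacaaaacabacbbbc  c
    4  aacabacbbbcaabc$cbbbbacaa  a
    5  abacbbbcaabc$cbbbbacaaaac  c
    6  abc$cbbbbacaaaacabacbbbca  a
    7  acaaaacabacbbbcaabc$cbbbb  b
    8  acabacbbbcaabc$cbbbbacaaa  a
    9  acbbbcaabc$cbbbbacaaaacab  b
   10  bacaaaacabacbbbcaabc$cbbb  b
   11  bacbbbcaabc$cbbbbacaaaaca  a
   12  bbacaaaacabacbbbcaabc$cbb  b
   13  bbbacaaaacabacbbbcaabc$cb  b
   14  bbbbacaaaacabacbbbcaabc$c  c
   15  bbbcaabc$cbbbbacaaaacabac  c
   16  bbcaabc$cbbbbacaaaacabacb  b
   17  bc$cbbbbacaaaacabacbbbcaa  a
   18  bcaabc$cbbbbacaaaacabacbb  b
   19  c$cbbbbacaaaacabacbbbcaab  b
   20  caaaacabacbbbcaabc$cbbbba  a
   21  caabc$cbbbbacaaaacabacbbb  b
   22  cabacbbbcaabc$cbbbbacaaaa  a
   23  cbbbbacaaaacabacbbbcaabc$  $
   24  cbbbcaabc$cbbbbacaaaacaba  a

ccacacababbabbccbabbaba$a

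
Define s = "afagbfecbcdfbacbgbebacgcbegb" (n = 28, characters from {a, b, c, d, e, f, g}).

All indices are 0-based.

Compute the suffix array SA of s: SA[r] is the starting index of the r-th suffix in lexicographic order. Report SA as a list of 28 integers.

rank | idx | suffix
   0 |  13 | acbgbebacgcbegb
   1 |  20 | acgcbegb
   2 |   0 | afagbfecbcdfbacbgbebacgcbegb
   3 |   2 | agbfecbcdfbacbgbebacgcbegb
   4 |  27 | b
   5 |  12 | bacbgbebacgcbegb
   6 |  19 | bacgcbegb
   7 |   8 | bcdfbacbgbebacgcbegb
   8 |  17 | bebacgcbegb
   9 |  24 | begb
  10 |   4 | bfecbcdfbacbgbebacgcbegb
  11 |  15 | bgbebacgcbegb
  12 |   7 | cbcdfbacbgbebacgcbegb
  13 |  23 | cbegb
  14 |  14 | cbgbebacgcbegb
  15 |   9 | cdfbacbgbebacgcbegb
  16 |  21 | cgcbegb
  17 |  10 | dfbacbgbebacgcbegb
  18 |  18 | ebacgcbegb
  19 |   6 | ecbcdfbacbgbebacgcbegb
  20 |  25 | egb
  21 |   1 | fagbfecbcdfbacbgbebacgcbegb
  22 |  11 | fbacbgbebacgcbegb
  23 |   5 | fecbcdfbacbgbebacgcbegb
  24 |  26 | gb
  25 |  16 | gbebacgcbegb
  26 |   3 | gbfecbcdfbacbgbebacgcbegb
  27 |  22 | gcbegb

[13, 20, 0, 2, 27, 12, 19, 8, 17, 24, 4, 15, 7, 23, 14, 9, 21, 10, 18, 6, 25, 1, 11, 5, 26, 16, 3, 22]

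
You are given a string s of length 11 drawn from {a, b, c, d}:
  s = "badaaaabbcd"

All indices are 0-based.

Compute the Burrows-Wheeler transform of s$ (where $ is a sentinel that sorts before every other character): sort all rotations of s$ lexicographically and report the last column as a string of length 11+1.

rank  rotation      last
    0  $badaaaabbcd  d
    1  aaaabbcd$bad  d
    2  aaabbcd$bada  a
    3  aabbcd$badaa  a
    4  abbcd$badaaa  a
    5  adaaaabbcd$b  b
    6  badaaaabbcd$  $
    7  bbcd$badaaaa  a
    8  bcd$badaaaab  b
    9  cd$badaaaabb  b
   10  d$badaaaabbc  c
   11  daaaabbcd$ba  a

ddaaab$abbca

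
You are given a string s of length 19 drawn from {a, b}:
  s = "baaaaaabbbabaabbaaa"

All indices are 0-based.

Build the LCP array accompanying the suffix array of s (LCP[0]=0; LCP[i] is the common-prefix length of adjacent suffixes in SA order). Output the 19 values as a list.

[0, 1, 2, 3, 5, 4, 3, 2, 4, 1, 2, 3, 0, 4, 3, 2, 1, 3, 2]

rank | idx | suffix
   0 |  18 | a
   1 |  17 | aa
   2 |  16 | aaa
   3 |   1 | aaaaaabbbabaabbaaa
   4 |   2 | aaaaabbbabaabbaaa
   5 |   3 | aaaabbbabaabbaaa
   6 |   4 | aaabbbabaabbaaa
   7 |  12 | aabbaaa
   8 |   5 | aabbbabaabbaaa
   9 |  10 | abaabbaaa
  10 |  13 | abbaaa
  11 |   6 | abbbabaabbaaa
  12 |  15 | baaa
  13 |   0 | baaaaaabbbabaabbaaa
  14 |  11 | baabbaaa
  15 |   9 | babaabbaaa
  16 |  14 | bbaaa
  17 |   8 | bbabaabbaaa
  18 |   7 | bbbabaabbaaa

SA = [18, 17, 16, 1, 2, 3, 4, 12, 5, 10, 13, 6, 15, 0, 11, 9, 14, 8, 7]
[i] adj suffixes → lcp
  [1] 18/17 → 1 ('a')
  [2] 17/16 → 2 ('aa')
  [3] 16/1 → 3 ('aaa')
  [4] 1/2 → 5 ('aaaaa')
  [5] 2/3 → 4 ('aaaa')
  [6] 3/4 → 3 ('aaa')
  [7] 4/12 → 2 ('aa')
  [8] 12/5 → 4 ('aabb')
  [9] 5/10 → 1 ('a')
  [10] 10/13 → 2 ('ab')
  [11] 13/6 → 3 ('abb')
  [12] 6/15 → 0 ('')
  [13] 15/0 → 4 ('baaa')
  [14] 0/11 → 3 ('baa')
  [15] 11/9 → 2 ('ba')
  [16] 9/14 → 1 ('b')
  [17] 14/8 → 3 ('bba')
  [18] 8/7 → 2 ('bb')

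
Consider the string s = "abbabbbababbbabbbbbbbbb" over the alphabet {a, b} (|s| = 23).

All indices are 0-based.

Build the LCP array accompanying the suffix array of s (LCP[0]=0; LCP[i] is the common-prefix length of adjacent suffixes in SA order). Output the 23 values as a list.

[0, 2, 3, 6, 4, 0, 1, 3, 7, 5, 1, 2, 4, 6, 2, 3, 5, 3, 4, 5, 6, 7, 8]

rank→(start, suffix):
  0 → (7, 'ababbbabbbbbbbbb')
  1 → (0, 'abbabbbababbbabbbbbbbbb')
  2 → (3, 'abbbababbbabbbbbbbbb')
  3 → (9, 'abbbabbbbbbbbb')
  4 → (13, 'abbbbbbbbb')
  5 → (22, 'b')
  6 → (6, 'bababbbabbbbbbbbb')
  7 → (2, 'babbbababbbabbbbbbbbb')
  8 → (8, 'babbbabbbbbbbbb')
  9 → (12, 'babbbbbbbbb')
  10 → (21, 'bb')
  11 → (5, 'bbababbbabbbbbbbbb')
  12 → (1, 'bbabbbababbbabbbbbbbbb')
  13 → (11, 'bbabbbbbbbbb')
  14 → (20, 'bbb')
  15 → (4, 'bbbababbbabbbbbbbbb')
  16 → (10, 'bbbabbbbbbbbb')
  17 → (19, 'bbbb')
  18 → (18, 'bbbbb')
  19 → (17, 'bbbbbb')
  20 → (16, 'bbbbbbb')
  21 → (15, 'bbbbbbbb')
  22 → (14, 'bbbbbbbbb')

SA = [7, 0, 3, 9, 13, 22, 6, 2, 8, 12, 21, 5, 1, 11, 20, 4, 10, 19, 18, 17, 16, 15, 14]
[i] adj suffixes → lcp
  [1] 7/0 → 2 ('ab')
  [2] 0/3 → 3 ('abb')
  [3] 3/9 → 6 ('abbbab')
  [4] 9/13 → 4 ('abbb')
  [5] 13/22 → 0 ('')
  [6] 22/6 → 1 ('b')
  [7] 6/2 → 3 ('bab')
  [8] 2/8 → 7 ('babbbab')
  [9] 8/12 → 5 ('babbb')
  [10] 12/21 → 1 ('b')
  [11] 21/5 → 2 ('bb')
  [12] 5/1 → 4 ('bbab')
  [13] 1/11 → 6 ('bbabbb')
  [14] 11/20 → 2 ('bb')
  [15] 20/4 → 3 ('bbb')
  [16] 4/10 → 5 ('bbbab')
  [17] 10/19 → 3 ('bbb')
  [18] 19/18 → 4 ('bbbb')
  [19] 18/17 → 5 ('bbbbb')
  [20] 17/16 → 6 ('bbbbbb')
  [21] 16/15 → 7 ('bbbbbbb')
  [22] 15/14 → 8 ('bbbbbbbb')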